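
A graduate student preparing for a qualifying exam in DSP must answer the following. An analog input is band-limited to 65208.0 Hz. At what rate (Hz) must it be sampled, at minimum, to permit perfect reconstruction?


The Nyquist rate is twice the maximum frequency component.
fs_min = 2 * fmax
      = 2 * 65208.0
      = 130416.0 Hz

130416.0


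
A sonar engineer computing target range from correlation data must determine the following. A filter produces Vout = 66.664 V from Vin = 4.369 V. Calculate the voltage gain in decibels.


Voltage gain in dB:
G = 20 * log10(Vout / Vin)
  = 20 * log10(66.664 / 4.369)
  = 20 * log10(15.258412)
  = 20 * 1.183509
  = 23.67 dB

23.67 dB


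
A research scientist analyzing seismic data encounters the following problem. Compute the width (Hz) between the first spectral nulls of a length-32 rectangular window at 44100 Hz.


Main lobe width for a rectangular window:
Width = 2 * fs / N
      = 2 * 44100 / 32
      = 88200 / 32
      = 2756.25 Hz

2756.25 Hz


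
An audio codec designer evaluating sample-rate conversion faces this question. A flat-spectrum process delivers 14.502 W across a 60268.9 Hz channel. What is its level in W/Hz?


Power spectral density:
PSD = P / BW
    = 14.502 / 60268.9
    = 0.00024062 W/Hz

0.00024062 W/Hz


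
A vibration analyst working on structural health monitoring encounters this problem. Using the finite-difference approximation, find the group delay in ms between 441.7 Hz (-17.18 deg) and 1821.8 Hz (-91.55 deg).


Group delay from phase difference:
tau = -d(phi)/d(omega)
d(phi) = -74.37 deg = -1.298001 rad
d(omega) = 2*pi*(1821.8 - 441.7) = 8671.424 rad/s
tau = -(-1.298001) / 8671.424
    = 0.1497 ms

0.1497 ms


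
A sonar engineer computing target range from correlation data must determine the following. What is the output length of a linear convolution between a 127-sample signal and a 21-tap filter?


Linear convolution output length:
L = N + M - 1
  = 127 + 21 - 1
  = 147 samples

147


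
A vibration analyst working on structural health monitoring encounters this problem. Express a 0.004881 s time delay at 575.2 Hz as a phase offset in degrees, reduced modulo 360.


Phase shift from frequency and time delay:
phi = 360 * f * t_delay
    = 360 * 575.2 * 0.004881
    = 1010.72 degrees
    mod 360 = 290.72 degrees

290.72 degrees


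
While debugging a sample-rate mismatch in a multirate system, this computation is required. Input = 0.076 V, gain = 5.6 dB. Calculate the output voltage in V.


Output voltage from dB gain:
V_out = V_in * 10^(gain_dB / 20)
      = 0.076 * 10^(5.6 / 20)
      = 0.076 * 1.905461
      = 0.1448 V

0.1448 V


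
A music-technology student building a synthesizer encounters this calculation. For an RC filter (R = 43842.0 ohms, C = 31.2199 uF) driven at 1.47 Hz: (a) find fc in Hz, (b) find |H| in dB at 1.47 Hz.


Step 1 — cutoff frequency:
fc = 1 / (2*pi*R*C)
C = 31.2199 uF = 3.12199e-05 F
fc = 1 / (2*pi*43842.0*3.12199e-05)
   = 0.116278 Hz

Step 2 — magnitude at f = 1.47 Hz:
|H(f)| = 1 / sqrt(1 + (f/fc)^2)
f/fc = 1.47 / 0.116278 = 12.642116
|H| = 1 / sqrt(1 + 159.823097) = 0.0788544
|H|_dB = 20*log10(0.0788544) = -22.06 dB

fc = 0.116278 Hz; |H(1.47 Hz)| = -22.06 dB


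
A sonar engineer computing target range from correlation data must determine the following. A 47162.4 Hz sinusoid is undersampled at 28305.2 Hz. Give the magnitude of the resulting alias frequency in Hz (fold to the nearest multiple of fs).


Compute the nearest integer multiple of fs to the signal:
n = round(47162.4 / 28305.2) = 2
f_alias = |47162.4 - 2 * 28305.2|
        = |47162.4 - 56610.4|
        = 9448.0 Hz

9448.0


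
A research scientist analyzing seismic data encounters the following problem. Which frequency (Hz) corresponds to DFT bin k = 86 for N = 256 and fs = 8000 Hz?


Frequency of DFT bin k:
f_k = k * fs / N
    = 86 * 8000 / 256
    = 688000 / 256
    = 2687.5 Hz

2687.5 Hz


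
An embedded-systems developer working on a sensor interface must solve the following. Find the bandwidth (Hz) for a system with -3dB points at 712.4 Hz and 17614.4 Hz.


Bandwidth is the difference of -3dB frequencies:
BW = f_high - f_low
   = 17614.4 - 712.4
   = 16902.0 Hz

16902.0 Hz


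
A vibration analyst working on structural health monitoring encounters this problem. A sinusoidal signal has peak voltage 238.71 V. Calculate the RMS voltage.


RMS voltage for a sinusoidal waveform:
V_rms = V_peak / sqrt(2)
      = 238.71 / 1.414214
      = 168.793 V

168.793 V


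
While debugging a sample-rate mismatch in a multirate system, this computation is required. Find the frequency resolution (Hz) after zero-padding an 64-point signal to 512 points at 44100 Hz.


Frequency resolution after zero-padding:
N_padded = 64 * 8 = 512
df = fs / N_padded
   = 44100 / 512
   = 86.1328 Hz

86.1328 Hz


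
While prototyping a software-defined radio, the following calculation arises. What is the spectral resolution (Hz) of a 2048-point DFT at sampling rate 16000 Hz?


DFT frequency resolution:
df = fs / N
   = 16000 / 2048
   = 7.8125 Hz

7.8125 Hz


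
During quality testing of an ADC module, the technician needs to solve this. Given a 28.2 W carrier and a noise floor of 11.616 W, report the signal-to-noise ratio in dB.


SNR in decibels:
SNR = 10 * log10(Ps / Pn)
    = 10 * log10(28.2 / 11.616)
    = 10 * log10(2.4277)
    = 10 * 0.3852
    = 3.85 dB

3.85 dB


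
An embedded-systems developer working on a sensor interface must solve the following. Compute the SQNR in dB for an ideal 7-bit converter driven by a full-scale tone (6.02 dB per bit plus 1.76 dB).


Theoretical SNR for a full-scale sinusoid:
SNR = 6.02 * N + 1.76
    = 6.02 * 7 + 1.76
    = 42.14 + 1.76
    = 43.9 dB

43.9 dB


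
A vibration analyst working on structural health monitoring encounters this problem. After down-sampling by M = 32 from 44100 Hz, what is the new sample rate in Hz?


Decimation reduces the sample rate:
fs_out = fs_in / M
       = 44100 / 32
       = 1378.125 Hz

1378.125 Hz


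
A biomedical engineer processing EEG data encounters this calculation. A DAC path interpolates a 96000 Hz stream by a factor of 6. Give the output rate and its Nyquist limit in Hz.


Step 1 — output sample rate after interpolation by L:
fs_out = L * fs_in = 6 * 96000 = 576000 Hz

Step 2 — Nyquist frequency of the output stream:
f_Nyq = fs_out / 2 = 576000 / 2 = 288000.0 Hz

fs_out = 576000 Hz; f_Nyquist = 288000.0 Hz


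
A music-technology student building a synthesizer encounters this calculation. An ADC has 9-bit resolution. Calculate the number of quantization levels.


Number of quantization levels = 2^N
= 2^9
= 512

512


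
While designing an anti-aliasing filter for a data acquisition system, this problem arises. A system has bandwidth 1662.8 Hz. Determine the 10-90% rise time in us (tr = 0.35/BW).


Rise time from bandwidth relationship:
tr = 0.35 / BW
   = 0.35 / 1662.8
   = 0.0002104883329 s
   = 210.4883 us

210.4883 us


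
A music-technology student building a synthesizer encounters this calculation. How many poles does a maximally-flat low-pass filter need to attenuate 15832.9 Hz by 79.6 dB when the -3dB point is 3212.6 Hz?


Butterworth filter order formula:
n = log10(10^(A/10) - 1) / (2 * log10(f_stop/f_pass))
10^(79.6/10) - 1 = 91201082.9356
f_stop/f_pass = 15832.9 / 3212.6 = 4.9284
n = 5.7456 -> ceil = 6

6


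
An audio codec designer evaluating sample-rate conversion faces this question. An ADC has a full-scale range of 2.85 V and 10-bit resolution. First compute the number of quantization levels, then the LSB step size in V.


Step 1 — number of quantization levels:
L = 2^N = 2^10 = 1024

Step 2 — LSB step size:
delta = Vfs / L
      = 2.85 / 1024
      = 0.0027832 V

Levels = 1024; step size = 0.0027832 V


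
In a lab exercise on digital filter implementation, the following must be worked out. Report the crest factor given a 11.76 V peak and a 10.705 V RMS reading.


Crest factor is the ratio of peak to RMS:
CF = V_peak / V_rms
   = 11.76 / 10.705
   = 1.0986

1.0986


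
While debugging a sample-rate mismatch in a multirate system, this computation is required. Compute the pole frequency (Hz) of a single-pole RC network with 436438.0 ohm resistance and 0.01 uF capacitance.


Cutoff frequency of a first-order RC filter:
fc = 1 / (2 * pi * R * C)
C = 0.01 uF = 1e-08 F
fc = 1 / (2 * pi * 436438.0 * 1e-08)
   = 1 / 0.027422208290948
   = 36.466793 Hz

36.466793 Hz


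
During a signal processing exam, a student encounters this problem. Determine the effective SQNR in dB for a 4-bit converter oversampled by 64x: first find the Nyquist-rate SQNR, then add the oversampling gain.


Step 1 — baseline SQNR at Nyquist:
SQNR_base = 6.02*N + 1.76
          = 6.02*4 + 1.76
          = 25.84 dB

Step 2 — oversampling processing gain:
G = 10*log10(OSR) = 10*log10(64) = 18.06 dB

Step 3 — total:
SQNR_total = 25.84 + 18.06 = 43.9 dB

Base SQNR = 25.84 dB; oversampled SQNR = 43.9 dB


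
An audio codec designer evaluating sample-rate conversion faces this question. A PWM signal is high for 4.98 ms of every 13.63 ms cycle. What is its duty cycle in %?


Duty cycle as a percentage:
DC = (t_on / T) * 100
   = (4.98 / 13.63) * 100
   = 0.365371 * 100
   = 36.54 %

36.54 %


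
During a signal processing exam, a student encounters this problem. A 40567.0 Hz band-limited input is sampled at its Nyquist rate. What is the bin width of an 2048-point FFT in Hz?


Step 1 — Nyquist sampling rate:
fs = 2 * fmax = 2 * 40567.0 = 81134.0 Hz

Step 2 — DFT bin spacing:
df = fs / N = 81134.0 / 2048 = 39.6162 Hz

39.6162 Hz


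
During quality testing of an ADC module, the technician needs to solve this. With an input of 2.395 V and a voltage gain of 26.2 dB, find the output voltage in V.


Output voltage from dB gain:
V_out = V_in * 10^(gain_dB / 20)
      = 2.395 * 10^(26.2 / 20)
      = 2.395 * 20.417379
      = 48.8996 V

48.8996 V


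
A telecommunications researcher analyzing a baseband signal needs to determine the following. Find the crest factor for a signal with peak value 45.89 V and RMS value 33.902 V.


Crest factor is the ratio of peak to RMS:
CF = V_peak / V_rms
   = 45.89 / 33.902
   = 1.3536

1.3536


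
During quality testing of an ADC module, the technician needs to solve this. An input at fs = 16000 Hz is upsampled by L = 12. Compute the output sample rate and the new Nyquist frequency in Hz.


Step 1 — output sample rate after interpolation by L:
fs_out = L * fs_in = 12 * 16000 = 192000 Hz

Step 2 — Nyquist frequency of the output stream:
f_Nyq = fs_out / 2 = 192000 / 2 = 96000.0 Hz

fs_out = 192000 Hz; f_Nyquist = 96000.0 Hz


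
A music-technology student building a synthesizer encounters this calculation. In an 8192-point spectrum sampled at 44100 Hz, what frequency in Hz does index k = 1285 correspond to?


Frequency of DFT bin k:
f_k = k * fs / N
    = 1285 * 44100 / 8192
    = 56668500 / 8192
    = 6917.542 Hz

6917.542 Hz


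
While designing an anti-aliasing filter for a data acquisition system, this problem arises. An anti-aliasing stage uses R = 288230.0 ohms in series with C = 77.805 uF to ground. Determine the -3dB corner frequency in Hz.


Cutoff frequency of a first-order RC filter:
fc = 1 / (2 * pi * R * C)
C = 77.805 uF = 7.7805e-05 F
fc = 1 / (2 * pi * 288230.0 * 7.7805e-05)
   = 1 / 140.90504959718
   = 0.007097 Hz

0.007097 Hz


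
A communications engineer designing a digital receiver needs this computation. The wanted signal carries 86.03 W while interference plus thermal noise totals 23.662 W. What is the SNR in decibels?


SNR in decibels:
SNR = 10 * log10(Ps / Pn)
    = 10 * log10(86.03 / 23.662)
    = 10 * log10(3.6358)
    = 10 * 0.5606
    = 5.61 dB

5.61 dB


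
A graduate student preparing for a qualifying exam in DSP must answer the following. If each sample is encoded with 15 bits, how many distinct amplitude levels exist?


Number of quantization levels = 2^N
= 2^15
= 32768

32768


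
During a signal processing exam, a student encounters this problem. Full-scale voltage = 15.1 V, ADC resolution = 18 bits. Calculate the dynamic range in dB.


Dynamic range from full-scale to LSB:
V_min = V_max / 2^bits = 15.1 / 2^18
DR = 20 * log10(V_max / V_min)
   = 20 * log10(2^18)
   = 20 * 18 * log10(2)
   = 108.37 dB

108.37 dB


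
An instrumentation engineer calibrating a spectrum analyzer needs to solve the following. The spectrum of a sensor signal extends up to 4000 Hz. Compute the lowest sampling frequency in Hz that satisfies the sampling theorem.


The Nyquist rate is twice the maximum frequency component.
fs_min = 2 * fmax
      = 2 * 4000
      = 8000 Hz

8000


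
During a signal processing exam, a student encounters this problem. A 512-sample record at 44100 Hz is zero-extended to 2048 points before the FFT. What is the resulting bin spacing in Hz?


Frequency resolution after zero-padding:
N_padded = 512 * 4 = 2048
df = fs / N_padded
   = 44100 / 2048
   = 21.5332 Hz

21.5332 Hz


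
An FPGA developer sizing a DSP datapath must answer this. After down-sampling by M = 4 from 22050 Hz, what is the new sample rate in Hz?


Decimation reduces the sample rate:
fs_out = fs_in / M
       = 22050 / 4
       = 5512.5 Hz

5512.5 Hz


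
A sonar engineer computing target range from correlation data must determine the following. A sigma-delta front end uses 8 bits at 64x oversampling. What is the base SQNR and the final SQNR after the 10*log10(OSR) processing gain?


Step 1 — baseline SQNR at Nyquist:
SQNR_base = 6.02*N + 1.76
          = 6.02*8 + 1.76
          = 49.92 dB

Step 2 — oversampling processing gain:
G = 10*log10(OSR) = 10*log10(64) = 18.06 dB

Step 3 — total:
SQNR_total = 49.92 + 18.06 = 67.98 dB

Base SQNR = 49.92 dB; oversampled SQNR = 67.98 dB


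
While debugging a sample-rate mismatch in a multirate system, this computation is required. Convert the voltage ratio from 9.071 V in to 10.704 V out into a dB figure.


Voltage gain in dB:
G = 20 * log10(Vout / Vin)
  = 20 * log10(10.704 / 9.071)
  = 20 * log10(1.180024)
  = 20 * 0.071891
  = 1.44 dB

1.44 dB


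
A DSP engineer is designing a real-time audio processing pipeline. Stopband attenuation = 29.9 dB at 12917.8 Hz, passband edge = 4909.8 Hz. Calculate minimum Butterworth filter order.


Butterworth filter order formula:
n = log10(10^(A/10) - 1) / (2 * log10(f_stop/f_pass))
10^(29.9/10) - 1 = 976.2372
f_stop/f_pass = 12917.8 / 4909.8 = 2.631
n = 3.5579 -> ceil = 4

4


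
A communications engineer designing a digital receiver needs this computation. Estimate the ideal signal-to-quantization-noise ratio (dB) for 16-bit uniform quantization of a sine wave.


Theoretical SNR for a full-scale sinusoid:
SNR = 6.02 * N + 1.76
    = 6.02 * 16 + 1.76
    = 96.32 + 1.76
    = 98.08 dB

98.08 dB


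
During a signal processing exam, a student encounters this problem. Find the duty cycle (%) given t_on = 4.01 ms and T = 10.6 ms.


Duty cycle as a percentage:
DC = (t_on / T) * 100
   = (4.01 / 10.6) * 100
   = 0.378302 * 100
   = 37.83 %

37.83 %


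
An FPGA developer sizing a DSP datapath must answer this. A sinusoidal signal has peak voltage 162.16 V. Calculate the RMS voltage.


RMS voltage for a sinusoidal waveform:
V_rms = V_peak / sqrt(2)
      = 162.16 / 1.414214
      = 114.664 V

114.664 V


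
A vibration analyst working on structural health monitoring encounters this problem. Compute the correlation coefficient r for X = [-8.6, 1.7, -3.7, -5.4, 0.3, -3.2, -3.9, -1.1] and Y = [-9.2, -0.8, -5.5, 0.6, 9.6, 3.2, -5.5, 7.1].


Pearson correlation coefficient (population):
r = cov(X,Y) / (std(X) * std(Y))
Mean X = -2.9875, Mean Y = -0.0625
Cov(X,Y) = 12.457031
Std(X) = 3.062857, Std(Y) = 6.112679
r = 0.6654

0.6654


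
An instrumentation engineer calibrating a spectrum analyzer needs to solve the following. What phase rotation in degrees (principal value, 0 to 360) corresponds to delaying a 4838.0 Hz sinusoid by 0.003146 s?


Phase shift from frequency and time delay:
phi = 360 * f * t_delay
    = 360 * 4838.0 * 0.003146
    = 5479.33 degrees
    mod 360 = 79.33 degrees

79.33 degrees


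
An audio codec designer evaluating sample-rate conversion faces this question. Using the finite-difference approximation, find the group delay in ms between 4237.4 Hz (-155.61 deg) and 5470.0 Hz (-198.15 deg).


Group delay from phase difference:
tau = -d(phi)/d(omega)
d(phi) = -42.54 deg = -0.742463 rad
d(omega) = 2*pi*(5470.0 - 4237.4) = 7744.6542 rad/s
tau = -(-0.742463) / 7744.6542
    = 0.0959 ms

0.0959 ms


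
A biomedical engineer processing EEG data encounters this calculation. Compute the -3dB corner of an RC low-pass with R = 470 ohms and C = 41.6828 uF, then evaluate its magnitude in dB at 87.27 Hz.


Step 1 — cutoff frequency:
fc = 1 / (2*pi*R*C)
C = 41.6828 uF = 4.16828e-05 F
fc = 1 / (2*pi*470*4.16828e-05)
   = 8.12392 Hz

Step 2 — magnitude at f = 87.27 Hz:
|H(f)| = 1 / sqrt(1 + (f/fc)^2)
f/fc = 87.27 / 8.12392 = 10.742351
|H| = 1 / sqrt(1 + 115.398105) = 0.0926888
|H|_dB = 20*log10(0.0926888) = -20.66 dB

fc = 8.12392 Hz; |H(87.27 Hz)| = -20.66 dB


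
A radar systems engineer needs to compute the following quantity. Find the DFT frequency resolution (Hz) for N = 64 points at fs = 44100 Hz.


DFT frequency resolution:
df = fs / N
   = 44100 / 64
   = 689.0625 Hz

689.0625 Hz


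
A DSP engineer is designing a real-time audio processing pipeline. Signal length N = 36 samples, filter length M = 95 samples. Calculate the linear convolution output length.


Linear convolution output length:
L = N + M - 1
  = 36 + 95 - 1
  = 130 samples

130


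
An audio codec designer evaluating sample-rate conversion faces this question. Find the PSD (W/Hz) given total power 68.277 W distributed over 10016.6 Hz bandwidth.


Power spectral density:
PSD = P / BW
    = 68.277 / 10016.6
    = 0.00681638 W/Hz

0.00681638 W/Hz


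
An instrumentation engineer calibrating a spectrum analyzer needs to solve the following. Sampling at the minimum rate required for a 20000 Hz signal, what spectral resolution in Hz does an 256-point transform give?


Step 1 — Nyquist sampling rate:
fs = 2 * fmax = 2 * 20000 = 40000 Hz

Step 2 — DFT bin spacing:
df = fs / N = 40000 / 256 = 156.25 Hz

156.25 Hz


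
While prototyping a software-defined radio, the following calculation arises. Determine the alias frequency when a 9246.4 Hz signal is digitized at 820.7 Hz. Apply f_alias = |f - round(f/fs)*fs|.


Compute the nearest integer multiple of fs to the signal:
n = round(9246.4 / 820.7) = 11
f_alias = |9246.4 - 11 * 820.7|
        = |9246.4 - 9027.7|
        = 218.7 Hz

218.7


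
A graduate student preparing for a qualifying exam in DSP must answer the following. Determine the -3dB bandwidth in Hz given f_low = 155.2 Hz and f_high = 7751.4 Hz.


Bandwidth is the difference of -3dB frequencies:
BW = f_high - f_low
   = 7751.4 - 155.2
   = 7596.2 Hz

7596.2 Hz


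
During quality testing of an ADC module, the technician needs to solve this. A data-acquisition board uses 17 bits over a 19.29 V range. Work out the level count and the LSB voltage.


Step 1 — number of quantization levels:
L = 2^N = 2^17 = 131072

Step 2 — LSB step size:
delta = Vfs / L
      = 19.29 / 131072
      = 0.00014717 V

Levels = 131072; step size = 0.00014717 V


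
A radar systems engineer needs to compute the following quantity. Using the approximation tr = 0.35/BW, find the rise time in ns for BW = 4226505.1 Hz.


Rise time from bandwidth relationship:
tr = 0.35 / BW
   = 0.35 / 4226505.1
   = 8.281073646e-08 s
   = 82.8107 ns

82.8107 ns


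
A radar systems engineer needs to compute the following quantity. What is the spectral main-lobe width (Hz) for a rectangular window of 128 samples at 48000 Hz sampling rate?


Main lobe width for a rectangular window:
Width = 2 * fs / N
      = 2 * 48000 / 128
      = 96000 / 128
      = 750.0 Hz

750.0 Hz


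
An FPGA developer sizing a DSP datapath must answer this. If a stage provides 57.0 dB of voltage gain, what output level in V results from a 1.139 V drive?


Output voltage from dB gain:
V_out = V_in * 10^(gain_dB / 20)
      = 1.139 * 10^(57.0 / 20)
      = 1.139 * 707.945784
      = 806.3502 V

806.3502 V


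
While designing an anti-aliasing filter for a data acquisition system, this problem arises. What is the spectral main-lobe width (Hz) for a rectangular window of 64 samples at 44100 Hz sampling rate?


Main lobe width for a rectangular window:
Width = 2 * fs / N
      = 2 * 44100 / 64
      = 88200 / 64
      = 1378.125 Hz

1378.125 Hz


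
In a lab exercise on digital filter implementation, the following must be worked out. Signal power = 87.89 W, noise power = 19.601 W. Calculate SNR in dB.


SNR in decibels:
SNR = 10 * log10(Ps / Pn)
    = 10 * log10(87.89 / 19.601)
    = 10 * log10(4.484)
    = 10 * 0.6517
    = 6.52 dB

6.52 dB


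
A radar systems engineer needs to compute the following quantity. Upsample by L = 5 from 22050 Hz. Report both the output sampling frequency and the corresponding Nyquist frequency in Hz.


Step 1 — output sample rate after interpolation by L:
fs_out = L * fs_in = 5 * 22050 = 110250 Hz

Step 2 — Nyquist frequency of the output stream:
f_Nyq = fs_out / 2 = 110250 / 2 = 55125.0 Hz

fs_out = 110250 Hz; f_Nyquist = 55125.0 Hz


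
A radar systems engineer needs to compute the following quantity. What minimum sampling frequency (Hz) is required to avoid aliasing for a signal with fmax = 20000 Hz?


The Nyquist rate is twice the maximum frequency component.
fs_min = 2 * fmax
      = 2 * 20000
      = 40000 Hz

40000


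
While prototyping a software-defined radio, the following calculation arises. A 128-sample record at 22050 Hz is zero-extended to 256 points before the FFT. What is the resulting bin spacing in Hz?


Frequency resolution after zero-padding:
N_padded = 128 * 2 = 256
df = fs / N_padded
   = 22050 / 256
   = 86.1328 Hz

86.1328 Hz


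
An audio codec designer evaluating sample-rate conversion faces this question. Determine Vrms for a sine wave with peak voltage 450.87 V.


RMS voltage for a sinusoidal waveform:
V_rms = V_peak / sqrt(2)
      = 450.87 / 1.414214
      = 318.813 V

318.813 V


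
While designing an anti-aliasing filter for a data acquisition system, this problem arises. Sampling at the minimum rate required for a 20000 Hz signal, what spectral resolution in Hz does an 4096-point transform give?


Step 1 — Nyquist sampling rate:
fs = 2 * fmax = 2 * 20000 = 40000 Hz

Step 2 — DFT bin spacing:
df = fs / N = 40000 / 4096 = 9.7656 Hz

9.7656 Hz


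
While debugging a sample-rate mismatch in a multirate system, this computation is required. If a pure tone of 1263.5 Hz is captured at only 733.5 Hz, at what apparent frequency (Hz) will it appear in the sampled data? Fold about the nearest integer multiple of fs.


Compute the nearest integer multiple of fs to the signal:
n = round(1263.5 / 733.5) = 2
f_alias = |1263.5 - 2 * 733.5|
        = |1263.5 - 1467.0|
        = 203.5 Hz

203.5


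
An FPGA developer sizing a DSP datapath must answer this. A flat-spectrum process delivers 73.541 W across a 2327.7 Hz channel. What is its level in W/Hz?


Power spectral density:
PSD = P / BW
    = 73.541 / 2327.7
    = 0.03159385 W/Hz

0.03159385 W/Hz


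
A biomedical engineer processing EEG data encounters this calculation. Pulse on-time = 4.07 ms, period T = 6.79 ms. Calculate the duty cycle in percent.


Duty cycle as a percentage:
DC = (t_on / T) * 100
   = (4.07 / 6.79) * 100
   = 0.599411 * 100
   = 59.94 %

59.94 %


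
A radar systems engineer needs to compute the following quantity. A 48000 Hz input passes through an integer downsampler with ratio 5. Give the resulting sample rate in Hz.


Decimation reduces the sample rate:
fs_out = fs_in / M
       = 48000 / 5
       = 9600.0 Hz

9600.0 Hz


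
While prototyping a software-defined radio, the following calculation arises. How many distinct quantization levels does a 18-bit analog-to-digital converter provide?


Number of quantization levels = 2^N
= 2^18
= 262144

262144


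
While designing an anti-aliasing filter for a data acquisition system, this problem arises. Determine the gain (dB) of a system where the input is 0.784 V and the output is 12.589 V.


Voltage gain in dB:
G = 20 * log10(Vout / Vin)
  = 20 * log10(12.589 / 0.784)
  = 20 * log10(16.057398)
  = 20 * 1.205675
  = 24.11 dB

24.11 dB


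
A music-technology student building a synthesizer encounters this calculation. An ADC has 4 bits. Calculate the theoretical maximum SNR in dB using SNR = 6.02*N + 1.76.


Theoretical SNR for a full-scale sinusoid:
SNR = 6.02 * N + 1.76
    = 6.02 * 4 + 1.76
    = 24.08 + 1.76
    = 25.84 dB

25.84 dB


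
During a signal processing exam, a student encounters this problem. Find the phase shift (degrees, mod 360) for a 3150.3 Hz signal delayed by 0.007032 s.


Phase shift from frequency and time delay:
phi = 360 * f * t_delay
    = 360 * 3150.3 * 0.007032
    = 7975.05 degrees
    mod 360 = 55.05 degrees

55.05 degrees


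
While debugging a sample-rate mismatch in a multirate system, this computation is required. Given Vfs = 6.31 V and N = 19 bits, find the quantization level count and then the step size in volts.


Step 1 — number of quantization levels:
L = 2^N = 2^19 = 524288

Step 2 — LSB step size:
delta = Vfs / L
      = 6.31 / 524288
      = 1.204e-05 V

Levels = 524288; step size = 1.204e-05 V


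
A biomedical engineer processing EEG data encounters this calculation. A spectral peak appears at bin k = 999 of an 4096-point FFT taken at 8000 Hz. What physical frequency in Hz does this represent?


Frequency of DFT bin k:
f_k = k * fs / N
    = 999 * 8000 / 4096
    = 7992000 / 4096
    = 1951.172 Hz

1951.172 Hz


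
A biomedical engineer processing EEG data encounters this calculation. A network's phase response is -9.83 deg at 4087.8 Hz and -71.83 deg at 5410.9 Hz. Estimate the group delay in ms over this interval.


Group delay from phase difference:
tau = -d(phi)/d(omega)
d(phi) = -62.0 deg = -1.082104 rad
d(omega) = 2*pi*(5410.9 - 4087.8) = 8313.2825 rad/s
tau = -(-1.082104) / 8313.2825
    = 0.1302 ms

0.1302 ms


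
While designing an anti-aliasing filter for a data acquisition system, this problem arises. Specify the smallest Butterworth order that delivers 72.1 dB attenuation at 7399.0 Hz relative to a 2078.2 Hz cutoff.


Butterworth filter order formula:
n = log10(10^(A/10) - 1) / (2 * log10(f_stop/f_pass))
10^(72.1/10) - 1 = 16218099.9736
f_stop/f_pass = 7399.0 / 2078.2 = 3.5603
n = 6.5369 -> ceil = 7

7


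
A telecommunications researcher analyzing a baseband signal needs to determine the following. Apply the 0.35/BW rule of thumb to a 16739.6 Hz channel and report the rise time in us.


Rise time from bandwidth relationship:
tr = 0.35 / BW
   = 0.35 / 16739.6
   = 2.090850438e-05 s
   = 20.9085 us

20.9085 us


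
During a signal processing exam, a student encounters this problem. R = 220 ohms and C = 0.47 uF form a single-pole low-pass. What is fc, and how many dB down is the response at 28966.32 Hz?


Step 1 — cutoff frequency:
fc = 1 / (2*pi*R*C)
C = 0.47 uF = 4.7e-07 F
fc = 1 / (2*pi*220*4.7e-07)
   = 1539.216 Hz

Step 2 — magnitude at f = 28966.32 Hz:
|H(f)| = 1 / sqrt(1 + (f/fc)^2)
f/fc = 28966.32 / 1539.216 = 18.818879
|H| = 1 / sqrt(1 + 354.150207) = 0.0530633
|H|_dB = 20*log10(0.0530633) = -25.5 dB

fc = 1539.216 Hz; |H(28966.32 Hz)| = -25.5 dB


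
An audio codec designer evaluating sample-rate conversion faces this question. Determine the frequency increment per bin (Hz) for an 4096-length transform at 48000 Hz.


DFT frequency resolution:
df = fs / N
   = 48000 / 4096
   = 11.7188 Hz

11.7188 Hz


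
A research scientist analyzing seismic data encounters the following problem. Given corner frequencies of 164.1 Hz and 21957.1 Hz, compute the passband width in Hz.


Bandwidth is the difference of -3dB frequencies:
BW = f_high - f_low
   = 21957.1 - 164.1
   = 21793.0 Hz

21793.0 Hz


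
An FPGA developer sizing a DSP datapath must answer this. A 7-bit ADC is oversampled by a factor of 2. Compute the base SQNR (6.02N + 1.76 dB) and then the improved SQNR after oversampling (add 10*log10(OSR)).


Step 1 — baseline SQNR at Nyquist:
SQNR_base = 6.02*N + 1.76
          = 6.02*7 + 1.76
          = 43.9 dB

Step 2 — oversampling processing gain:
G = 10*log10(OSR) = 10*log10(2) = 3.01 dB

Step 3 — total:
SQNR_total = 43.9 + 3.01 = 46.91 dB

Base SQNR = 43.9 dB; oversampled SQNR = 46.91 dB


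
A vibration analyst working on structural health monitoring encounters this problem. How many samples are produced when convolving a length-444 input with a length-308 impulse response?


Linear convolution output length:
L = N + M - 1
  = 444 + 308 - 1
  = 751 samples

751


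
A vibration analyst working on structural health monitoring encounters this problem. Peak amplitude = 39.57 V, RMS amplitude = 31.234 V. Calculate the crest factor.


Crest factor is the ratio of peak to RMS:
CF = V_peak / V_rms
   = 39.57 / 31.234
   = 1.2669

1.2669


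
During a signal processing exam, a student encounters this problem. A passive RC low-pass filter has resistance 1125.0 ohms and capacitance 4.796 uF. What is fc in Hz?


Cutoff frequency of a first-order RC filter:
fc = 1 / (2 * pi * R * C)
C = 4.796 uF = 4.796e-06 F
fc = 1 / (2 * pi * 1125.0 * 4.796e-06)
   = 1 / 0.033900926324887
   = 29.497719 Hz

29.497719 Hz


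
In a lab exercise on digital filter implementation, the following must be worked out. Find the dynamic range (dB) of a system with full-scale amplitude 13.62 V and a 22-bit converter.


Dynamic range from full-scale to LSB:
V_min = V_max / 2^bits = 13.62 / 2^22
DR = 20 * log10(V_max / V_min)
   = 20 * log10(2^22)
   = 20 * 22 * log10(2)
   = 132.45 dB

132.45 dB


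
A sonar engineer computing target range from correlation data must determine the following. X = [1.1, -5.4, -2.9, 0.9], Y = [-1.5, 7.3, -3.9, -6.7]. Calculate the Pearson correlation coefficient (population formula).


Pearson correlation coefficient (population):
r = cov(X,Y) / (std(X) * std(Y))
Mean X = -1.575, Mean Y = -1.2
Cov(X,Y) = -10.8375
Std(X) = 2.723394, Std(Y) = 5.241183
r = -0.7593

-0.7593


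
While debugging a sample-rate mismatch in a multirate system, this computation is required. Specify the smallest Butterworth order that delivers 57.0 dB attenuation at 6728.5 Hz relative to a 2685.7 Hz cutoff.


Butterworth filter order formula:
n = log10(10^(A/10) - 1) / (2 * log10(f_stop/f_pass))
10^(57.0/10) - 1 = 501186.2336
f_stop/f_pass = 6728.5 / 2685.7 = 2.5053
n = 7.1453 -> ceil = 8

8


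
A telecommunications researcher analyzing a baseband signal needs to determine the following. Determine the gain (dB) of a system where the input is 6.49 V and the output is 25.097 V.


Voltage gain in dB:
G = 20 * log10(Vout / Vin)
  = 20 * log10(25.097 / 6.49)
  = 20 * log10(3.867026)
  = 20 * 0.587377
  = 11.75 dB

11.75 dB


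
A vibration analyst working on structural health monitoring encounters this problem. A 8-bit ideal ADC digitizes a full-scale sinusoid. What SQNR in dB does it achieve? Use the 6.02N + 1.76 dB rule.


Theoretical SNR for a full-scale sinusoid:
SNR = 6.02 * N + 1.76
    = 6.02 * 8 + 1.76
    = 48.16 + 1.76
    = 49.92 dB

49.92 dB


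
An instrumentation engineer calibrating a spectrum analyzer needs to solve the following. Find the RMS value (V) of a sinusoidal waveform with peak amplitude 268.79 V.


RMS voltage for a sinusoidal waveform:
V_rms = V_peak / sqrt(2)
      = 268.79 / 1.414214
      = 190.063 V

190.063 V


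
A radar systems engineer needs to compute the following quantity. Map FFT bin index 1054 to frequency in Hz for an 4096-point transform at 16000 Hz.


Frequency of DFT bin k:
f_k = k * fs / N
    = 1054 * 16000 / 4096
    = 16864000 / 4096
    = 4117.188 Hz

4117.188 Hz


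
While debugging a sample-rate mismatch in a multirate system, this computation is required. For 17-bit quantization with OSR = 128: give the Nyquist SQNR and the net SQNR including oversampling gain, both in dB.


Step 1 — baseline SQNR at Nyquist:
SQNR_base = 6.02*N + 1.76
          = 6.02*17 + 1.76
          = 104.1 dB

Step 2 — oversampling processing gain:
G = 10*log10(OSR) = 10*log10(128) = 21.07 dB

Step 3 — total:
SQNR_total = 104.1 + 21.07 = 125.17 dB

Base SQNR = 104.1 dB; oversampled SQNR = 125.17 dB


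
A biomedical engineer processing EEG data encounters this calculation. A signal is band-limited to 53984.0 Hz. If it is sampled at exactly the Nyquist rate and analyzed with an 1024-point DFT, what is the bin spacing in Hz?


Step 1 — Nyquist sampling rate:
fs = 2 * fmax = 2 * 53984.0 = 107968.0 Hz

Step 2 — DFT bin spacing:
df = fs / N = 107968.0 / 1024 = 105.4375 Hz

105.4375 Hz


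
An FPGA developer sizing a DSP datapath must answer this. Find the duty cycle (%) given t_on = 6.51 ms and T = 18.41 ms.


Duty cycle as a percentage:
DC = (t_on / T) * 100
   = (6.51 / 18.41) * 100
   = 0.353612 * 100
   = 35.36 %

35.36 %


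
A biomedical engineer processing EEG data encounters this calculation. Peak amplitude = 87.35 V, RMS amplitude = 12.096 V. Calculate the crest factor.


Crest factor is the ratio of peak to RMS:
CF = V_peak / V_rms
   = 87.35 / 12.096
   = 7.2214

7.2214


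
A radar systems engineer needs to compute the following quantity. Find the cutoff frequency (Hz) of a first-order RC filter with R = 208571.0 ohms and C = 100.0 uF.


Cutoff frequency of a first-order RC filter:
fc = 1 / (2 * pi * R * C)
C = 100.0 uF = 0.0001 F
fc = 1 / (2 * pi * 208571.0 * 0.0001)
   = 1 / 131.04902427038
   = 0.007631 Hz

0.007631 Hz


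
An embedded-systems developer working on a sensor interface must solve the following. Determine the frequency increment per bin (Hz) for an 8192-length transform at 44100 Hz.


DFT frequency resolution:
df = fs / N
   = 44100 / 8192
   = 5.3833 Hz

5.3833 Hz


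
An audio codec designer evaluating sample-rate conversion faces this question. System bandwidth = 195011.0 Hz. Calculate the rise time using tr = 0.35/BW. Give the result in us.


Rise time from bandwidth relationship:
tr = 0.35 / BW
   = 0.35 / 195011.0
   = 1.794770551e-06 s
   = 1.7948 us

1.7948 us


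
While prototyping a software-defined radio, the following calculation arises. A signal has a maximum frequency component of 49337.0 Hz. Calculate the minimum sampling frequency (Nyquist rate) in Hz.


The Nyquist rate is twice the maximum frequency component.
fs_min = 2 * fmax
      = 2 * 49337.0
      = 98674.0 Hz

98674.0


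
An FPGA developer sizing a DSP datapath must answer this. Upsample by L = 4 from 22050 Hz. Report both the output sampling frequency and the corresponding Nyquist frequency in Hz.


Step 1 — output sample rate after interpolation by L:
fs_out = L * fs_in = 4 * 22050 = 88200 Hz

Step 2 — Nyquist frequency of the output stream:
f_Nyq = fs_out / 2 = 88200 / 2 = 44100.0 Hz

fs_out = 88200 Hz; f_Nyquist = 44100.0 Hz


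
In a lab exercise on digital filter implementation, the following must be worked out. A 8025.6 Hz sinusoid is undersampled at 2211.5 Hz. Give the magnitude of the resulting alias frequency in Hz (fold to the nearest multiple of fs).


Compute the nearest integer multiple of fs to the signal:
n = round(8025.6 / 2211.5) = 4
f_alias = |8025.6 - 4 * 2211.5|
        = |8025.6 - 8846.0|
        = 820.4 Hz

820.4


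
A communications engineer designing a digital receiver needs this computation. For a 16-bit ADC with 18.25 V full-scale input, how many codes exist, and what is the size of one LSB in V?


Step 1 — number of quantization levels:
L = 2^N = 2^16 = 65536

Step 2 — LSB step size:
delta = Vfs / L
      = 18.25 / 65536
      = 0.00027847 V

Levels = 65536; step size = 0.00027847 V


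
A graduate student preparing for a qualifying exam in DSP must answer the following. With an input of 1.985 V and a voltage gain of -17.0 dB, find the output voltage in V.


Output voltage from dB gain:
V_out = V_in * 10^(gain_dB / 20)
      = 1.985 * 10^(-17.0 / 20)
      = 1.985 * 0.141254
      = 0.2804 V

0.2804 V


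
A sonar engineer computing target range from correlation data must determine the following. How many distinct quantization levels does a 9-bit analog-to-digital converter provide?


Number of quantization levels = 2^N
= 2^9
= 512

512


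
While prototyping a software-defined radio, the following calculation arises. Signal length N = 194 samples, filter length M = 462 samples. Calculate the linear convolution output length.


Linear convolution output length:
L = N + M - 1
  = 194 + 462 - 1
  = 655 samples

655


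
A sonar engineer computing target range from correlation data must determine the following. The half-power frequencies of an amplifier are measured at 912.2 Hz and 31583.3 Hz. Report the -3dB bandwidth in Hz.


Bandwidth is the difference of -3dB frequencies:
BW = f_high - f_low
   = 31583.3 - 912.2
   = 30671.1 Hz

30671.1 Hz


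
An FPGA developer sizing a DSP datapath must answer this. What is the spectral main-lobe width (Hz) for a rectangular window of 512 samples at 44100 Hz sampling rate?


Main lobe width for a rectangular window:
Width = 2 * fs / N
      = 2 * 44100 / 512
      = 88200 / 512
      = 172.266 Hz

172.266 Hz


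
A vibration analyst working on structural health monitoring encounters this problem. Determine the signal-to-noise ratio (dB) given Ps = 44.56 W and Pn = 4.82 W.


SNR in decibels:
SNR = 10 * log10(Ps / Pn)
    = 10 * log10(44.56 / 4.82)
    = 10 * log10(9.2448)
    = 10 * 0.9659
    = 9.66 dB

9.66 dB


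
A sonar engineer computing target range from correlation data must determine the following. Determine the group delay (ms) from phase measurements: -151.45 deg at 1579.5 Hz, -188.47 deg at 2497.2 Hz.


Group delay from phase difference:
tau = -d(phi)/d(omega)
d(phi) = -37.02 deg = -0.646121 rad
d(omega) = 2*pi*(2497.2 - 1579.5) = 5766.0792 rad/s
tau = -(-0.646121) / 5766.0792
    = 0.1121 ms

0.1121 ms


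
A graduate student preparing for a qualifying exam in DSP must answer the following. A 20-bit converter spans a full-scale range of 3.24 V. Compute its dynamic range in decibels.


Dynamic range from full-scale to LSB:
V_min = V_max / 2^bits = 3.24 / 2^20
DR = 20 * log10(V_max / V_min)
   = 20 * log10(2^20)
   = 20 * 20 * log10(2)
   = 120.41 dB

120.41 dB


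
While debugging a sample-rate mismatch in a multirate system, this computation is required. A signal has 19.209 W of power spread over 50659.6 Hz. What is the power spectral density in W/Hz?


Power spectral density:
PSD = P / BW
    = 19.209 / 50659.6
    = 0.00037918 W/Hz

0.00037918 W/Hz


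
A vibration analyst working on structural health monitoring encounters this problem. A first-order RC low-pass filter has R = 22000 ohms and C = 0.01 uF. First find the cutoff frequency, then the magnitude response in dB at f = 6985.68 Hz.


Step 1 — cutoff frequency:
fc = 1 / (2*pi*R*C)
C = 0.01 uF = 1e-08 F
fc = 1 / (2*pi*22000*1e-08)
   = 723.432 Hz

Step 2 — magnitude at f = 6985.68 Hz:
|H(f)| = 1 / sqrt(1 + (f/fc)^2)
f/fc = 6985.68 / 723.432 = 9.656305
|H| = 1 / sqrt(1 + 93.244226) = 0.1030084
|H|_dB = 20*log10(0.1030084) = -19.74 dB

fc = 723.432 Hz; |H(6985.68 Hz)| = -19.74 dB


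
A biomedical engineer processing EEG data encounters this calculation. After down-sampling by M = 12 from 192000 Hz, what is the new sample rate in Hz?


Decimation reduces the sample rate:
fs_out = fs_in / M
       = 192000 / 12
       = 16000.0 Hz

16000.0 Hz
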